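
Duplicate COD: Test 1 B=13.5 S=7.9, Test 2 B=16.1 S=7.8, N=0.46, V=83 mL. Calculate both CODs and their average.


COD1 = (13.5 - 7.9) x 0.46 x 8000 / 83 = 248.3 mg/L
COD2 = (16.1 - 7.8) x 0.46 x 8000 / 83 = 368.0 mg/L
Average = (248.3 + 368.0) / 2 = 308.2 mg/L


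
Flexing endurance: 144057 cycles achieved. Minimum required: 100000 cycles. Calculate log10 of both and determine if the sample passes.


Achieved: log10 = 5.16
Required: log10 = 5.00
Passes: Yes

log10(144057) = 5.16
log10(100000) = 5.00
Passes: Yes


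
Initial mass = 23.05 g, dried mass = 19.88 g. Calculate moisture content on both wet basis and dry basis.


Moisture lost = 23.05 - 19.88 = 3.17 g
Wet basis MC = 3.17 / 23.05 x 100 = 13.8%
Dry basis MC = 3.17 / 19.88 x 100 = 15.9%


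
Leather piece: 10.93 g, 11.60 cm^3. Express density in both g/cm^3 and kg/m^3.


Density = 10.93 / 11.60 = 0.942 g/cm^3
Convert: 0.942 x 1000 = 942 kg/m^3


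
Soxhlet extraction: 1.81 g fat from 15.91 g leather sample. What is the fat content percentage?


11.4%

Fat content = 1.81 / 15.91 x 100
Fat = 11.4%


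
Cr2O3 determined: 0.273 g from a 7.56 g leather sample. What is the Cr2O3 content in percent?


3.61%

Cr2O3% = 0.273 / 7.56 x 100
Cr2O3% = 3.61%


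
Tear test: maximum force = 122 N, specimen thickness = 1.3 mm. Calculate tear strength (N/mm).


93.8 N/mm


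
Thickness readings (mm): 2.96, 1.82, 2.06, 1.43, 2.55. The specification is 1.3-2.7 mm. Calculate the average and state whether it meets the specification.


Sum = 10.82
Average = 10.82 / 5 = 2.16 mm
Specification range: 1.3 to 2.7 mm
Within spec: Yes


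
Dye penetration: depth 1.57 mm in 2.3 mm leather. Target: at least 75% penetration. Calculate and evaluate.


Penetration = 1.57 / 2.3 x 100 = 68.3%
Target: 75%
Meets target: No


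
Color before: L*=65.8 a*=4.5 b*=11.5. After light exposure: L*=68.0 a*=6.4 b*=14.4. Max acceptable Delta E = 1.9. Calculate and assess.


Delta E = 4.11
Passes: No


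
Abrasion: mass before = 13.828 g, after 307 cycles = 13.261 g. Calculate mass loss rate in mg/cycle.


Mass loss = 13.828 - 13.261 = 0.567 g
Rate = 0.567 / 307 x 1000 = 1.847 mg/cycle


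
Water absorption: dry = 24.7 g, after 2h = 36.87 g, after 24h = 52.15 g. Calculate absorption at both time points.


2h absorption = 49.3%
24h absorption = 111.1%

WA (2h) = (36.87 - 24.7) / 24.7 x 100 = 49.3%
WA (24h) = (52.15 - 24.7) / 24.7 x 100 = 111.1%


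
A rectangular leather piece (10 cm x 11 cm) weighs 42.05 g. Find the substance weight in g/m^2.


Area = 10 x 11 = 110 cm^2
SW = 42.05 / 110 x 10000 = 3822.7 g/m^2


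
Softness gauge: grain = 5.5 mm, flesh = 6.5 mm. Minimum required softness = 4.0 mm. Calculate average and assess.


Average = (5.5 + 6.5) / 2 = 6.00 mm
Minimum = 4.0 mm
Meets requirement: Yes


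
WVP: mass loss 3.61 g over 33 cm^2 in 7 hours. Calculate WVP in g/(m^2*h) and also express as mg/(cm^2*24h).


WVP = 156.28 g/(m^2*h)
Daily rate = 375.06 mg/(cm^2*24h)


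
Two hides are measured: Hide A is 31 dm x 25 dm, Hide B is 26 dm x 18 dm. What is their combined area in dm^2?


1243 dm^2


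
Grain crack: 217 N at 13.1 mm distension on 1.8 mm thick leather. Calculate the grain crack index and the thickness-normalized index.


Crack index = 16.6 N/mm
Normalized index = 9.2 N/mm per mm


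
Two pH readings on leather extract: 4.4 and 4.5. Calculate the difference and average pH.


Difference = |4.4 - 4.5| = 0.1
Average = (4.4 + 4.5) / 2 = 4.45


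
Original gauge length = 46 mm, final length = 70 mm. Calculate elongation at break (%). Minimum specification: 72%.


Elongation = 52.2%
Meets spec: No

Extension = 70 - 46 = 24 mm
Elongation = 24 / 46 x 100 = 52.2%
Minimum required: 72%
Meets specification: No


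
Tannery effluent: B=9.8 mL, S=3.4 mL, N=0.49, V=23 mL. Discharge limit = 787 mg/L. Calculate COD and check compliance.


COD = 1090.8 mg/L
Compliant: No

COD = (9.8 - 3.4) x 0.49 x 8000 / 23 = 1090.8 mg/L
Limit: 787 mg/L
Compliant: No


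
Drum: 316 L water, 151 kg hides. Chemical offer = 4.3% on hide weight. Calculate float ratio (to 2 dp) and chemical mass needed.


Float ratio = 2.09
Chemical needed = 6.493 kg


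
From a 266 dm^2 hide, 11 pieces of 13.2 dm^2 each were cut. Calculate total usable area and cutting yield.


Usable area = 145.2 dm^2
Yield = 54.6%

Total usable = 11 x 13.2 = 145.2 dm^2
Yield = 145.2 / 266 x 100 = 54.6%


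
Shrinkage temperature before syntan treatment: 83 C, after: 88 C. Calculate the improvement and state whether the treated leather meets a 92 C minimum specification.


Improvement = 88 - 83 = 5 C
Spec check: 88 C >= 92 C? No


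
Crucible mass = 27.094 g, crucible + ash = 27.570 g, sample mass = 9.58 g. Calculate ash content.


Ash mass = 0.476 g
Ash content = 4.97%

Ash mass = 27.570 - 27.094 = 0.476 g
Ash% = 0.476 / 9.58 x 100 = 4.97%


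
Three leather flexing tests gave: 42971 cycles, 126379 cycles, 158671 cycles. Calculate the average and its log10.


Average = 109340 cycles
log10 = 5.04


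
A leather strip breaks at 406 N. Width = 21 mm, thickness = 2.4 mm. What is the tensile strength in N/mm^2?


Cross-sectional area = 21 x 2.4 = 50.4 mm^2
Tensile strength = 406 / 50.4 = 8.06 N/mm^2


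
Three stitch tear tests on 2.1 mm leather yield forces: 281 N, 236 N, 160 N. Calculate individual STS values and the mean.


STS1 = 281 / 2.1 = 133.8 N/mm
STS2 = 236 / 2.1 = 112.4 N/mm
STS3 = 160 / 2.1 = 76.2 N/mm
Mean = (133.8 + 112.4 + 76.2) / 3 = 107.5 N/mm


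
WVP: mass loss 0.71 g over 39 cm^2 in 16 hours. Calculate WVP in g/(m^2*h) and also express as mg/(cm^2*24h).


WVP = 0.71 / (39 x 16) x 10000 = 11.38 g/(m^2*h)
Mass loss in mg = 0.71 x 1000 = 710 mg
Per cm^2 per 24h in mg: 710 x 24 / (39 x 16) = 17040 / 624 = 27.31 mg/(cm^2*24h)


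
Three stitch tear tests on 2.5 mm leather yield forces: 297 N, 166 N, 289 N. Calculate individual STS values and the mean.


STS1 = 297 / 2.5 = 118.8 N/mm
STS2 = 166 / 2.5 = 66.4 N/mm
STS3 = 289 / 2.5 = 115.6 N/mm
Mean = (118.8 + 66.4 + 115.6) / 3 = 100.3 N/mm


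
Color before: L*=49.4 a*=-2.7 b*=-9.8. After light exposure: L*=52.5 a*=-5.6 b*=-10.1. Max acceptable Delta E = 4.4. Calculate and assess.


dL = 3.1, da = -2.9, db = -0.3
dE = sqrt((3.1)^2 + (-2.9)^2 + (-0.3)^2) = 4.26
Max = 4.4
Passes: Yes


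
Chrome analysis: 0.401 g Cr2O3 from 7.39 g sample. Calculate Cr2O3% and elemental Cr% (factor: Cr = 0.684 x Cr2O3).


Cr2O3% = 0.401 / 7.39 x 100 = 5.43%
Cr% = 5.43 x 0.684 = 3.71%


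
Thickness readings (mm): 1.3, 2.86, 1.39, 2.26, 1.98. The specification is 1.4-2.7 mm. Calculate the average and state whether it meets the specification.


Average = 1.96 mm
Within specification: Yes

Sum = 9.79
Average = 9.79 / 5 = 1.96 mm
Specification range: 1.4 to 2.7 mm
Within spec: Yes


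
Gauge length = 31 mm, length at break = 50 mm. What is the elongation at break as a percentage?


Extension = 50 - 31 = 19 mm
Elongation = 19 / 31 x 100 = 61.3%


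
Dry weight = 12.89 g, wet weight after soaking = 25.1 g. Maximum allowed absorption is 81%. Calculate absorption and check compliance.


WA = (25.1 - 12.89) / 12.89 x 100 = 94.7%
Maximum allowed: 81%
Compliant: No


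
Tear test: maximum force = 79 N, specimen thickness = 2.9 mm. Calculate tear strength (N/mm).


Tear strength = force / thickness
Tear = 79 / 2.9 = 27.2 N/mm


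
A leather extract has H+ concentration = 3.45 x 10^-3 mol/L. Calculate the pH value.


pH = -log10[H+]
pH = -log10(3.45 x 10^-3) = 2.46


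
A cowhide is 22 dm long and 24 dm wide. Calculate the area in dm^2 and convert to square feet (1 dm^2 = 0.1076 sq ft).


528 dm^2
56.81 sq ft


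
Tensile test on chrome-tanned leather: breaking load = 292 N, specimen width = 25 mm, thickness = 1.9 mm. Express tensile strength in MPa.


Cross-section = 25 x 1.9 = 47.5 mm^2
TS = 292 / 47.5 = 6.15 MPa
(1 N/mm^2 = 1 MPa)


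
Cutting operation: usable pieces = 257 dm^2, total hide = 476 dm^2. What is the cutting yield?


Yield = usable / total x 100
Yield = 257 / 476 x 100 = 54.0%


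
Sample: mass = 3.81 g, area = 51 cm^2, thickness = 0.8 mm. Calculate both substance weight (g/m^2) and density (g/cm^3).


SW = 3.81 / 51 x 10000 = 747.1 g/m^2
Volume = 51 x 0.8 / 10 = 4.08 cm^3
Density = 3.81 / 4.08 = 0.934 g/cm^3


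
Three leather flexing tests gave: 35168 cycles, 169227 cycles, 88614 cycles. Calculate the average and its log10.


Average = (35168 + 169227 + 88614) / 3 = 97670 cycles
log10(97670) = 4.99


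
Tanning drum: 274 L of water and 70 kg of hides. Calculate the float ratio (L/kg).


Float ratio = water / hide weight
Ratio = 274 / 70 = 3.9


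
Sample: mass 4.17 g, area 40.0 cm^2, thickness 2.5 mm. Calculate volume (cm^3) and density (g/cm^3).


Volume = 10.000 cm^3
Density = 0.417 g/cm^3


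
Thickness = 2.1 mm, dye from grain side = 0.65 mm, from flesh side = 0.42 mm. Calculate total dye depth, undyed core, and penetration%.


Total dyed = 0.65 + 0.42 = 1.07 mm
Undyed core = 2.1 - 1.07 = 1.03 mm
Penetration = 1.07 / 2.1 x 100 = 51.0%


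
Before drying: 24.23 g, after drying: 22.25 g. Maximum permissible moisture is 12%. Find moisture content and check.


MC = (24.23 - 22.25) / 24.23 x 100 = 8.2%
Maximum: 12%
Acceptable: Yes


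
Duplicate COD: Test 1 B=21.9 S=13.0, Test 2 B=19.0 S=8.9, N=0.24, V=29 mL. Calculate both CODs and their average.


COD1 = (21.9 - 13.0) x 0.24 x 8000 / 29 = 589.2 mg/L
COD2 = (19.0 - 8.9) x 0.24 x 8000 / 29 = 668.7 mg/L
Average = (589.2 + 668.7) / 2 = 629.0 mg/L


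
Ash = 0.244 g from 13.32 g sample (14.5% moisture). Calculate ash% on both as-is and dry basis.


As-is ash% = 0.244 / 13.32 x 100 = 1.83%
Dry mass = 13.32 x (100 - 14.5) / 100 = 11.3886 g
Dry-basis ash% = 0.244 / 11.3886 x 100 = 2.14%


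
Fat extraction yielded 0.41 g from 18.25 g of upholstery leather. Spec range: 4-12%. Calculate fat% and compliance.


Fat% = 0.41 / 18.25 x 100 = 2.2%
Spec range: 4-12%
Compliant: No


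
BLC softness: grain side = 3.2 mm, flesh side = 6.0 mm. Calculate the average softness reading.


Average = (3.2 + 6.0) / 2
Average = 4.60 mm


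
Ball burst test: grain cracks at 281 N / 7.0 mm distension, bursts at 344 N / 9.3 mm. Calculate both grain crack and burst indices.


Crack index = 40.1 N/mm
Burst index = 37.0 N/mm

Crack index = 281 / 7.0 = 40.1 N/mm
Burst index = 344 / 9.3 = 37.0 N/mm


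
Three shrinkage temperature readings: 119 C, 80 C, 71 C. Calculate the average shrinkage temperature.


90.0 C

Average = (119 + 80 + 71) / 3
Average = 270 / 3 = 90.0 C


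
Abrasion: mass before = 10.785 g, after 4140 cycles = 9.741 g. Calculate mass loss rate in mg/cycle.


Mass loss = 10.785 - 9.741 = 1.044 g
Rate = 1.044 / 4140 x 1000 = 0.252 mg/cycle


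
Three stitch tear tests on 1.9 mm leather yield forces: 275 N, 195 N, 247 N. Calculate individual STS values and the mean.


STS1 = 275 / 1.9 = 144.7 N/mm
STS2 = 195 / 1.9 = 102.6 N/mm
STS3 = 247 / 1.9 = 130.0 N/mm
Mean = (144.7 + 102.6 + 130.0) / 3 = 125.8 N/mm


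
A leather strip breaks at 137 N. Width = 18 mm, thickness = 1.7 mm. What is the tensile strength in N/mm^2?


4.48 N/mm^2

Cross-sectional area = 18 x 1.7 = 30.6 mm^2
Tensile strength = 137 / 30.6 = 4.48 N/mm^2


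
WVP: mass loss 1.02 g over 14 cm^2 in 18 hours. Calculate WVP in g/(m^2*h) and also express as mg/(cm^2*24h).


WVP = 40.48 g/(m^2*h)
Daily rate = 97.14 mg/(cm^2*24h)


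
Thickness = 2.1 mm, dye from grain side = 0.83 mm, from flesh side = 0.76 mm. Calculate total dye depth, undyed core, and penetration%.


Total dyed = 0.83 + 0.76 = 1.59 mm
Undyed core = 2.1 - 1.59 = 0.51 mm
Penetration = 1.59 / 2.1 x 100 = 75.7%


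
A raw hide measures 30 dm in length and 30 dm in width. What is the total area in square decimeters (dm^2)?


900 dm^2


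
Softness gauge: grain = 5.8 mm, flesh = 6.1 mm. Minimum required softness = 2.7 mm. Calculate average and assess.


Average softness = 5.95 mm
Meets requirement: Yes

Average = (5.8 + 6.1) / 2 = 5.95 mm
Minimum = 2.7 mm
Meets requirement: Yes


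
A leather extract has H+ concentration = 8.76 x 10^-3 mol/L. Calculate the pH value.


pH = -log10[H+]
pH = -log10(8.76 x 10^-3) = 2.06


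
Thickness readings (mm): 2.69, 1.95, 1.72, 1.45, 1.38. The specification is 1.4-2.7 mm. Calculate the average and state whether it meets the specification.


Sum = 9.19
Average = 9.19 / 5 = 1.84 mm
Specification range: 1.4 to 2.7 mm
Within spec: Yes


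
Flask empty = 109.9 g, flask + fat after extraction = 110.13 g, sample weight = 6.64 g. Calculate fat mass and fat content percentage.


Fat mass = 0.23 g
Fat content = 3.5%


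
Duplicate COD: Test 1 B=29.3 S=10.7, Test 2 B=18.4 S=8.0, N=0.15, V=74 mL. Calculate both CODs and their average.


COD1 = (29.3 - 10.7) x 0.15 x 8000 / 74 = 301.6 mg/L
COD2 = (18.4 - 8.0) x 0.15 x 8000 / 74 = 168.6 mg/L
Average = (301.6 + 168.6) / 2 = 235.1 mg/L


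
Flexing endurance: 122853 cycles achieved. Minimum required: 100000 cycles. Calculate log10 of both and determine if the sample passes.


log10(122853) = 5.09
log10(100000) = 5.00
Passes: Yes


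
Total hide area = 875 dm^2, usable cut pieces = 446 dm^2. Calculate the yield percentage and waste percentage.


Yield = 446 / 875 x 100 = 51.0%
Waste = 875 - 446 = 429 dm^2
Waste% = 100 - 51.0 = 49.0%


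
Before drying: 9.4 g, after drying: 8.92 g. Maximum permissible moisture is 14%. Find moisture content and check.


MC = (9.4 - 8.92) / 9.4 x 100 = 5.1%
Maximum: 14%
Acceptable: Yes


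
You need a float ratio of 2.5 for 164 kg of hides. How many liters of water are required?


Water = hide weight x target ratio
Water = 164 x 2.5 = 410.0 L


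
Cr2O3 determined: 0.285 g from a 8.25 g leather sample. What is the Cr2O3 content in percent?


3.45%


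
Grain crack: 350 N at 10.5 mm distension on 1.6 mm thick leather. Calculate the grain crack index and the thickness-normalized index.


Crack index = 33.3 N/mm
Normalized index = 20.8 N/mm per mm


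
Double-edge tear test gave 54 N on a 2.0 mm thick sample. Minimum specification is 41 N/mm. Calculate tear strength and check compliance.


Tear strength = 27.0 N/mm
Compliant: No


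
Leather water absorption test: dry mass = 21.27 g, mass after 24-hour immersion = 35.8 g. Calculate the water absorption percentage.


68.3%


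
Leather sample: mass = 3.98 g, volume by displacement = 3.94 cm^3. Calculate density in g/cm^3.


Density = mass / volume
Density = 3.98 / 3.94 = 1.010 g/cm^3


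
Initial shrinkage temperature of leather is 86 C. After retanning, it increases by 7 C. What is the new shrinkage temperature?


New Ts = 86 + 7 = 93 C


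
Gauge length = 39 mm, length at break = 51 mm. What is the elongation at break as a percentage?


30.8%

Extension = 51 - 39 = 12 mm
Elongation = 12 / 39 x 100 = 30.8%


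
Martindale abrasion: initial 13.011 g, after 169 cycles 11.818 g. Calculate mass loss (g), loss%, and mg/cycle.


Mass loss = 1.193 g
Loss = 9.17%
Rate = 7.059 mg/cycle


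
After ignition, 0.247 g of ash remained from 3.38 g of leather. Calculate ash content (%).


Ash% = 0.247 / 3.38 x 100
Ash% = 7.31%


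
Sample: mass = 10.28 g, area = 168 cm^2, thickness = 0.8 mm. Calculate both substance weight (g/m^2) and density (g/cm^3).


SW = 10.28 / 168 x 10000 = 611.9 g/m^2
Volume = 168 x 0.8 / 10 = 13.44 cm^3
Density = 10.28 / 13.44 = 0.765 g/cm^3


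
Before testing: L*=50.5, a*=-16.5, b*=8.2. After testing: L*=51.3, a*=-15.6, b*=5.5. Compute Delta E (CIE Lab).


Delta E = 2.96

dL = 51.3 - 50.5 = 0.8
da = -15.6 - (-16.5) = 0.9
db = 5.5 - 8.2 = -2.7
dE = sqrt((0.8)^2 + (0.9)^2 + (-2.7)^2) = 2.96


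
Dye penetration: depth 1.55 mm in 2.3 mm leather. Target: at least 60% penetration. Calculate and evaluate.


Penetration = 67.4%
Meets target: Yes


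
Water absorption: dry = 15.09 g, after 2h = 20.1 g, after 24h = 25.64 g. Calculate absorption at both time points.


2h absorption = 33.2%
24h absorption = 69.9%

WA (2h) = (20.1 - 15.09) / 15.09 x 100 = 33.2%
WA (24h) = (25.64 - 15.09) / 15.09 x 100 = 69.9%


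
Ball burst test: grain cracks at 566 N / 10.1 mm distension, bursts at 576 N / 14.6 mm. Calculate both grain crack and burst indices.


Crack index = 56.0 N/mm
Burst index = 39.5 N/mm

Crack index = 566 / 10.1 = 56.0 N/mm
Burst index = 576 / 14.6 = 39.5 N/mm


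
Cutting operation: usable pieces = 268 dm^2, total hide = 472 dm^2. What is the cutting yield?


Yield = usable / total x 100
Yield = 268 / 472 x 100 = 56.8%


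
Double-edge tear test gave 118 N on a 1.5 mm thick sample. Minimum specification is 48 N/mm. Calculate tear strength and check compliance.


Tear strength = 78.7 N/mm
Compliant: Yes

Tear strength = 118 / 1.5 = 78.7 N/mm
Required minimum = 48 N/mm
Compliant: Yes


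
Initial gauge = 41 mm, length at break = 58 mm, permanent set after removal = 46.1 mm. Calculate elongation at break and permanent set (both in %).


Elongation at break = 41.5%
Permanent set = 12.4%

Elongation at break = (58 - 41) / 41 x 100 = 41.5%
Permanent set = (46.1 - 41) / 41 x 100 = 12.4%


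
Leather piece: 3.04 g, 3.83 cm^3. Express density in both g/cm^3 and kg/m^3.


Density = 3.04 / 3.83 = 0.794 g/cm^3
Convert: 0.794 x 1000 = 794 kg/m^3


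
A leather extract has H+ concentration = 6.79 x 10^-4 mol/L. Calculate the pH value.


pH = 3.17

pH = -log10[H+]
pH = -log10(6.79 x 10^-4) = 3.17


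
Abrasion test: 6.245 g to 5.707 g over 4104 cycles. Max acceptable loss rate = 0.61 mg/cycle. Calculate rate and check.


Rate = 0.131 mg/cycle
Passes: Yes

Loss = 6.245 - 5.707 = 0.538 g
Rate = 0.538 g / 4104 cycles x 1000 = 0.131 mg/cycle
Max = 0.61 mg/cycle
Passes: Yes


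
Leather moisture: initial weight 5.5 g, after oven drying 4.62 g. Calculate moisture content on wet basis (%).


Moisture = 5.5 - 4.62 = 0.88 g
MC = 0.88 / 5.5 x 100 = 16.0%


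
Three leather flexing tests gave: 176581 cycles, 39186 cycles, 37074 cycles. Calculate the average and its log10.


Average = (176581 + 39186 + 37074) / 3 = 84280 cycles
log10(84280) = 4.93


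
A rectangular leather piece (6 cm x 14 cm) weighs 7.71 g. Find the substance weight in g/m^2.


Area = 6 x 14 = 84 cm^2
SW = 7.71 / 84 x 10000 = 917.9 g/m^2


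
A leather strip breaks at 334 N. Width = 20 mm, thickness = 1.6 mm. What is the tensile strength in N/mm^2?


10.44 N/mm^2


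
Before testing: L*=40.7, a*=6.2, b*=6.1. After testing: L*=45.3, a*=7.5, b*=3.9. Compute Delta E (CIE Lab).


dL = 45.3 - 40.7 = 4.6
da = 7.5 - 6.2 = 1.3
db = 3.9 - 6.1 = -2.2
dE = sqrt((4.6)^2 + (1.3)^2 + (-2.2)^2) = 5.26


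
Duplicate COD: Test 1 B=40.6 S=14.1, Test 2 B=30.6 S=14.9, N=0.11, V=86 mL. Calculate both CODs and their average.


COD1 = 271.2 mg/L
COD2 = 160.7 mg/L
Average = 216.0 mg/L

COD1 = (40.6 - 14.1) x 0.11 x 8000 / 86 = 271.2 mg/L
COD2 = (30.6 - 14.9) x 0.11 x 8000 / 86 = 160.7 mg/L
Average = (271.2 + 160.7) / 2 = 216.0 mg/L


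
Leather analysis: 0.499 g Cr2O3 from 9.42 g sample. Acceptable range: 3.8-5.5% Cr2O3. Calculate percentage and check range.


Cr2O3 = 5.30%
Within range: Yes


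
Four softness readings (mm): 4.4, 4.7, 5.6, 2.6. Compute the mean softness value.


4.33 mm

Sum = 4.4 + 4.7 + 5.6 + 2.6
Mean = 17.3 / 4 = 4.33 mm


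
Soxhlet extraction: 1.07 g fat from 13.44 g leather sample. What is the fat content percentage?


8.0%


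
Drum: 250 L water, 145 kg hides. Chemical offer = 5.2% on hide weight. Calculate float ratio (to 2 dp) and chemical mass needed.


Float ratio = 250 / 145 = 1.72
Chemical = 145 x 5.2 / 100 = 7.54 kg


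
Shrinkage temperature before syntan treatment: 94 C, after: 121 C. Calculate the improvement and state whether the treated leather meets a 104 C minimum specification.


Improvement = 27 C
Meets 104 C spec: Yes

Improvement = 121 - 94 = 27 C
Spec check: 121 C >= 104 C? Yes


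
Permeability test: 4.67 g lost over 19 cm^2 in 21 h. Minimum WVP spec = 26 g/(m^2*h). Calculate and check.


WVP = 117.04 g/(m^2*h)
Meets specification: Yes

WVP = 4.67 / (19 x 21) x 10000 = 117.04 g/(m^2*h)
Minimum: 26 g/(m^2*h)
Meets spec: Yes


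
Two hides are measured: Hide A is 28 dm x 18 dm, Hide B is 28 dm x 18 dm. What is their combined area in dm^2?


1008 dm^2


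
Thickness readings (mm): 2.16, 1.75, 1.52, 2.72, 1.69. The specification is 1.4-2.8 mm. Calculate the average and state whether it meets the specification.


Average = 1.97 mm
Within specification: Yes

Sum = 9.84
Average = 9.84 / 5 = 1.97 mm
Specification range: 1.4 to 2.8 mm
Within spec: Yes


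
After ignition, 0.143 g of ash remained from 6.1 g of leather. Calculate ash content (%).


Ash% = 0.143 / 6.1 x 100
Ash% = 2.34%


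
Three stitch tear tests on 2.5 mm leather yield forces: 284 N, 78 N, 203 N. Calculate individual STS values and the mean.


STS1 = 113.6 N/mm
STS2 = 31.2 N/mm
STS3 = 81.2 N/mm
Mean = 75.3 N/mm

STS1 = 284 / 2.5 = 113.6 N/mm
STS2 = 78 / 2.5 = 31.2 N/mm
STS3 = 203 / 2.5 = 81.2 N/mm
Mean = (113.6 + 31.2 + 81.2) / 3 = 75.3 N/mm


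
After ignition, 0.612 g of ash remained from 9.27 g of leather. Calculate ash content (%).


Ash% = 0.612 / 9.27 x 100
Ash% = 6.60%


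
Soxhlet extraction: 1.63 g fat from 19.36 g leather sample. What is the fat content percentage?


8.4%

Fat content = 1.63 / 19.36 x 100
Fat = 8.4%


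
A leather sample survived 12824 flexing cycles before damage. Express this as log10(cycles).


log10(12824) = 4.11


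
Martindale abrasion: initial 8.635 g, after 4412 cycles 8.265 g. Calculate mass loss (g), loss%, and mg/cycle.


Mass loss = 0.370 g
Loss = 4.28%
Rate = 0.084 mg/cycle

Loss = 8.635 - 8.265 = 0.370 g
Loss% = 0.370 / 8.635 x 100 = 4.28%
Rate = 0.370 / 4412 x 1000 = 0.084 mg/cycle


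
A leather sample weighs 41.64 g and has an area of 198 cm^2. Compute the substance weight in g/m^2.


Substance weight = mass / area x 10000
SW = 41.64 / 198 x 10000
SW = 2103.0 g/m^2


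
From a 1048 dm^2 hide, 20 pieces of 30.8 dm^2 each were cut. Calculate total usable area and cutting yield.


Total usable = 20 x 30.8 = 616.0 dm^2
Yield = 616.0 / 1048 x 100 = 58.8%


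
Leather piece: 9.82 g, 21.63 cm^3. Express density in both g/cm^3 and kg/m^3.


0.454 g/cm^3
454 kg/m^3

Density = 9.82 / 21.63 = 0.454 g/cm^3
Convert: 0.454 x 1000 = 454 kg/m^3


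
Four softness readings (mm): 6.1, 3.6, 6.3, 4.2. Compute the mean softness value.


Sum = 6.1 + 3.6 + 6.3 + 4.2
Mean = 20.2 / 4 = 5.05 mm


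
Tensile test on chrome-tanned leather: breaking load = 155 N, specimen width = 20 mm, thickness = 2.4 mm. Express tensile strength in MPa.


3.23 MPa

Cross-section = 20 x 2.4 = 48.0 mm^2
TS = 155 / 48.0 = 3.23 MPa
(1 N/mm^2 = 1 MPa)


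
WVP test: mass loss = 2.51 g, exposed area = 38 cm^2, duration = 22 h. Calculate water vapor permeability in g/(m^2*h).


30.02 g/(m^2*h)

WVP = mass_loss / (area x time) x 10000
WVP = 2.51 / (38 x 22) x 10000
WVP = 2.51 / 836 x 10000 = 30.02 g/(m^2*h)


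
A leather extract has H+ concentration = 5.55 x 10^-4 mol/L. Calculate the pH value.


pH = -log10[H+]
pH = -log10(5.55 x 10^-4) = 3.26


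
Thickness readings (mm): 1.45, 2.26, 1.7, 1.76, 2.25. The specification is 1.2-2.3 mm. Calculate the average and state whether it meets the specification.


Average = 1.88 mm
Within specification: Yes


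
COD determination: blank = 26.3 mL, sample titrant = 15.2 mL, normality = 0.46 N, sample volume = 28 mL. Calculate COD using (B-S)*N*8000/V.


1458.9 mg/L

COD = (26.3 - 15.2) x 0.46 x 8000 / 28
COD = 11.1 x 0.46 x 8000 / 28
COD = 1458.9 mg/L


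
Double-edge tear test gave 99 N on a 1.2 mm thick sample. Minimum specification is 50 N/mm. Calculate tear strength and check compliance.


Tear strength = 99 / 1.2 = 82.5 N/mm
Required minimum = 50 N/mm
Compliant: Yes


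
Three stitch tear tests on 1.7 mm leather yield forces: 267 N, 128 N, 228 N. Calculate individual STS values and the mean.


STS1 = 157.1 N/mm
STS2 = 75.3 N/mm
STS3 = 134.1 N/mm
Mean = 122.2 N/mm

STS1 = 267 / 1.7 = 157.1 N/mm
STS2 = 128 / 1.7 = 75.3 N/mm
STS3 = 228 / 1.7 = 134.1 N/mm
Mean = (157.1 + 75.3 + 134.1) / 3 = 122.2 N/mm


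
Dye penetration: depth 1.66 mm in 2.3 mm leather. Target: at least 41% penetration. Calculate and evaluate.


Penetration = 1.66 / 2.3 x 100 = 72.2%
Target: 41%
Meets target: Yes


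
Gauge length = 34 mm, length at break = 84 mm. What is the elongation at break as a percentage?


Extension = 84 - 34 = 50 mm
Elongation = 50 / 34 x 100 = 147.1%


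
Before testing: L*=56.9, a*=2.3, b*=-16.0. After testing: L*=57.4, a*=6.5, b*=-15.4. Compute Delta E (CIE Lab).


Delta E = 4.27

dL = 57.4 - 56.9 = 0.5
da = 6.5 - 2.3 = 4.2
db = -15.4 - (-16.0) = 0.6
dE = sqrt((0.5)^2 + (4.2)^2 + (0.6)^2) = 4.27


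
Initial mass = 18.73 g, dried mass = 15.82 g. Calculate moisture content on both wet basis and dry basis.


Moisture lost = 18.73 - 15.82 = 2.91 g
Wet basis MC = 2.91 / 18.73 x 100 = 15.5%
Dry basis MC = 2.91 / 15.82 x 100 = 18.4%


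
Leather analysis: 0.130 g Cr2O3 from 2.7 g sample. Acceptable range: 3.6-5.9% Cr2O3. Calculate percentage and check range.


Cr2O3 = 4.81%
Within range: Yes

Cr2O3% = 0.130 / 2.7 x 100 = 4.81%
Acceptable range: 3.6 to 5.9%
Within range: Yes


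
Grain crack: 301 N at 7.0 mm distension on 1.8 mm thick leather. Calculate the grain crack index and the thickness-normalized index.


Crack index = 43.0 N/mm
Normalized index = 23.9 N/mm per mm


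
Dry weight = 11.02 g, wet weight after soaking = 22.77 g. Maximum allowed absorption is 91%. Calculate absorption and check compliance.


WA = (22.77 - 11.02) / 11.02 x 100 = 106.6%
Maximum allowed: 91%
Compliant: No


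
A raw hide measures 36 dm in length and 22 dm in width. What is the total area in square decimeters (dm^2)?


Area = length x width
Area = 36 x 22 = 792 dm^2


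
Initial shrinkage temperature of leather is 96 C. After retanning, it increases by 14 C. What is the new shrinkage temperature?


110 C

New Ts = 96 + 14 = 110 C


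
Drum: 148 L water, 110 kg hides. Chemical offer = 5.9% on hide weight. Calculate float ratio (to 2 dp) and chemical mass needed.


Float ratio = 1.35
Chemical needed = 6.49 kg

Float ratio = 148 / 110 = 1.35
Chemical = 110 x 5.9 / 100 = 6.49 kg


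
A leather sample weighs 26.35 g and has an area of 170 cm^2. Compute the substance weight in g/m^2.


1550.0 g/m^2

Substance weight = mass / area x 10000
SW = 26.35 / 170 x 10000
SW = 1550.0 g/m^2


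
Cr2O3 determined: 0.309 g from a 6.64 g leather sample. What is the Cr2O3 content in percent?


Cr2O3% = 0.309 / 6.64 x 100
Cr2O3% = 4.65%


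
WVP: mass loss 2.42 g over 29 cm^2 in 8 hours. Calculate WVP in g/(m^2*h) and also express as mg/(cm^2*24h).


WVP = 2.42 / (29 x 8) x 10000 = 104.31 g/(m^2*h)
Mass loss in mg = 2.42 x 1000 = 2420 mg
Per cm^2 per 24h in mg: 2420 x 24 / (29 x 8) = 58080 / 232 = 250.34 mg/(cm^2*24h)


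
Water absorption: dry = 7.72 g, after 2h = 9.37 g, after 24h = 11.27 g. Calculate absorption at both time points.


WA (2h) = (9.37 - 7.72) / 7.72 x 100 = 21.4%
WA (24h) = (11.27 - 7.72) / 7.72 x 100 = 46.0%


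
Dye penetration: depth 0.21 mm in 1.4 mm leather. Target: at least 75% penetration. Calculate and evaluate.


Penetration = 15.0%
Meets target: No

Penetration = 0.21 / 1.4 x 100 = 15.0%
Target: 75%
Meets target: No


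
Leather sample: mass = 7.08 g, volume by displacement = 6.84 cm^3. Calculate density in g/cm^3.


1.035 g/cm^3

Density = mass / volume
Density = 7.08 / 6.84 = 1.035 g/cm^3


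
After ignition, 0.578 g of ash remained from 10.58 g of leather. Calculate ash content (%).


5.46%


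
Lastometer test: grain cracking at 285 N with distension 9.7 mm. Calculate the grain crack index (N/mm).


29.4 N/mm


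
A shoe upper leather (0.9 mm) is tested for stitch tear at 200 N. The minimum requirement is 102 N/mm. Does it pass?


STS = 200 / 0.9 = 222.2 N/mm
Minimum required: 102 N/mm
Passes: Yes


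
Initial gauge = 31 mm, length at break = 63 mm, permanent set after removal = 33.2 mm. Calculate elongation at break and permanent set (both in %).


Elongation at break = 103.2%
Permanent set = 7.1%


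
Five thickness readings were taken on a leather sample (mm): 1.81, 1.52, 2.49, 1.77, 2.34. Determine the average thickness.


Sum = 1.81 + 1.52 + 2.49 + 1.77 + 2.34 = 9.93
Average = 9.93 / 5 = 1.99 mm


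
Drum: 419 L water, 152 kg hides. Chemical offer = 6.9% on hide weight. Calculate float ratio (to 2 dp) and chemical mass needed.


Float ratio = 2.76
Chemical needed = 10.488 kg

Float ratio = 419 / 152 = 2.76
Chemical = 152 x 6.9 / 100 = 10.488 kg


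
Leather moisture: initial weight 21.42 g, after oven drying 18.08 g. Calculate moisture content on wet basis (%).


Moisture = 21.42 - 18.08 = 3.34 g
MC = 3.34 / 21.42 x 100 = 15.6%


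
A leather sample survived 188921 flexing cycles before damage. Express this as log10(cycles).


log10(188921) = 5.28


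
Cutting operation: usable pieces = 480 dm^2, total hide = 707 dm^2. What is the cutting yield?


Yield = usable / total x 100
Yield = 480 / 707 x 100 = 67.9%


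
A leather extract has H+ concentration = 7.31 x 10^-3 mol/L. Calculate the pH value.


pH = -log10[H+]
pH = -log10(7.31 x 10^-3) = 2.14


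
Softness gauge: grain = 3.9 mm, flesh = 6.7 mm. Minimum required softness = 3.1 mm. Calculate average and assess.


Average softness = 5.30 mm
Meets requirement: Yes

Average = (3.9 + 6.7) / 2 = 5.30 mm
Minimum = 3.1 mm
Meets requirement: Yes


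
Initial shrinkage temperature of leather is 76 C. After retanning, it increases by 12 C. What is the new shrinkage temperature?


New Ts = 76 + 12 = 88 C


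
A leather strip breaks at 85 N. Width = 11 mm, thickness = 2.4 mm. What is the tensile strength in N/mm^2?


Cross-sectional area = 11 x 2.4 = 26.4 mm^2
Tensile strength = 85 / 26.4 = 3.22 N/mm^2


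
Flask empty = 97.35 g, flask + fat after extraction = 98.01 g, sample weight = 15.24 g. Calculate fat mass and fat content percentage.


Fat mass = 98.01 - 97.35 = 0.66 g
Fat% = 0.66 / 15.24 x 100 = 4.3%


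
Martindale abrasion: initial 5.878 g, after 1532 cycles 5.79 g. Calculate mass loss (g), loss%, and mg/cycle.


Mass loss = 0.088 g
Loss = 1.50%
Rate = 0.057 mg/cycle

Loss = 5.878 - 5.79 = 0.088 g
Loss% = 0.088 / 5.878 x 100 = 1.50%
Rate = 0.088 / 1532 x 1000 = 0.057 mg/cycle


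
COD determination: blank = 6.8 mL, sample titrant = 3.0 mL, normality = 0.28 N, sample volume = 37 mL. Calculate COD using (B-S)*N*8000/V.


230.1 mg/L

COD = (6.8 - 3.0) x 0.28 x 8000 / 37
COD = 3.8 x 0.28 x 8000 / 37
COD = 230.1 mg/L


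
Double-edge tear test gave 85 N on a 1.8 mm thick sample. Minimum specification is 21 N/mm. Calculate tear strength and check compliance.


Tear strength = 85 / 1.8 = 47.2 N/mm
Required minimum = 21 N/mm
Compliant: Yes


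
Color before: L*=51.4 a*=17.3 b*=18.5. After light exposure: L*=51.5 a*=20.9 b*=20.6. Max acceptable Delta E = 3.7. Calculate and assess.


dL = 0.1, da = 3.6, db = 2.1
dE = sqrt((0.1)^2 + (3.6)^2 + (2.1)^2) = 4.17
Max = 3.7
Passes: No


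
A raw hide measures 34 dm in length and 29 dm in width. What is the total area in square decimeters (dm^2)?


986 dm^2


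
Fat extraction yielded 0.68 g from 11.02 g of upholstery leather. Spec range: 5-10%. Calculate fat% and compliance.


Fat content = 6.2%
Compliant: Yes

Fat% = 0.68 / 11.02 x 100 = 6.2%
Spec range: 5-10%
Compliant: Yes


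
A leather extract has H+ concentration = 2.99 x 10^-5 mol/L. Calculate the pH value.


pH = -log10[H+]
pH = -log10(2.99 x 10^-5) = 4.52


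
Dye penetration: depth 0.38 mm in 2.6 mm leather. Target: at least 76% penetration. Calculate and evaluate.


Penetration = 0.38 / 2.6 x 100 = 14.6%
Target: 76%
Meets target: No


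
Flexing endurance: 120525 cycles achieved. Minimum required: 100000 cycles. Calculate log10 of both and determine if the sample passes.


Achieved: log10 = 5.08
Required: log10 = 5.00
Passes: Yes

log10(120525) = 5.08
log10(100000) = 5.00
Passes: Yes


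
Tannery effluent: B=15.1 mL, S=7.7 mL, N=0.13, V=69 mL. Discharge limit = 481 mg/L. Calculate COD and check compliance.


COD = 111.5 mg/L
Compliant: Yes


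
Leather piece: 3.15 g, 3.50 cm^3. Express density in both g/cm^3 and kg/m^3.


Density = 3.15 / 3.50 = 0.900 g/cm^3
Convert: 0.900 x 1000 = 900 kg/m^3


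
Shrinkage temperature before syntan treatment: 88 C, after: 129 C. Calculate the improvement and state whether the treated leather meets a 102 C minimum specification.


Improvement = 129 - 88 = 41 C
Spec check: 129 C >= 102 C? Yes


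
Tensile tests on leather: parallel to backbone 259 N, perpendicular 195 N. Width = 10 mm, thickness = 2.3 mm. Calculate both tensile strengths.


Area = 10 x 2.3 = 23.0 mm^2
TS (parallel) = 259 / 23.0 = 11.26 N/mm^2
TS (perpendicular) = 195 / 23.0 = 8.48 N/mm^2


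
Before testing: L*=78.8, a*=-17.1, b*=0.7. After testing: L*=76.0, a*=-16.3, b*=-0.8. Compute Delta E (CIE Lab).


Delta E = 3.28

dL = 76.0 - 78.8 = -2.8
da = -16.3 - (-17.1) = 0.8
db = -0.8 - 0.7 = -1.5
dE = sqrt((-2.8)^2 + (0.8)^2 + (-1.5)^2) = 3.28


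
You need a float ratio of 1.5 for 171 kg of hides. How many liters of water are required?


256.5 L

Water = hide weight x target ratio
Water = 171 x 1.5 = 256.5 L


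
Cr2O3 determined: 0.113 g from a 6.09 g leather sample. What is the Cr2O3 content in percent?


1.86%

Cr2O3% = 0.113 / 6.09 x 100
Cr2O3% = 1.86%


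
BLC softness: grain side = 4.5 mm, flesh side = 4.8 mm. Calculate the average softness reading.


4.65 mm

Average = (4.5 + 4.8) / 2
Average = 4.65 mm


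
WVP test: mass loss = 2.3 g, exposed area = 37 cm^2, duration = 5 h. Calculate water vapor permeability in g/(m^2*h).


124.32 g/(m^2*h)

WVP = mass_loss / (area x time) x 10000
WVP = 2.3 / (37 x 5) x 10000
WVP = 2.3 / 185 x 10000 = 124.32 g/(m^2*h)


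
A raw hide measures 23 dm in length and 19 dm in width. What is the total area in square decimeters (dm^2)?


437 dm^2

Area = length x width
Area = 23 x 19 = 437 dm^2


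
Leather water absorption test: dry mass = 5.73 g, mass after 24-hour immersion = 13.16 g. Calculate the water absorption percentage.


129.7%


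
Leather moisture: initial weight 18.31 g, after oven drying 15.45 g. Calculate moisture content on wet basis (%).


Moisture = 18.31 - 15.45 = 2.86 g
MC = 2.86 / 18.31 x 100 = 15.6%


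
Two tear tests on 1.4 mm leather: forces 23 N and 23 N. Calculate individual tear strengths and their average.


Tear 1 = 16.4 N/mm
Tear 2 = 16.4 N/mm
Average = 16.4 N/mm

Tear 1 = 23 / 1.4 = 16.4 N/mm
Tear 2 = 23 / 1.4 = 16.4 N/mm
Average = (16.4 + 16.4) / 2 = 16.4 N/mm


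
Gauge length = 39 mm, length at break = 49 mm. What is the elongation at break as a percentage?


25.6%

Extension = 49 - 39 = 10 mm
Elongation = 10 / 39 x 100 = 25.6%


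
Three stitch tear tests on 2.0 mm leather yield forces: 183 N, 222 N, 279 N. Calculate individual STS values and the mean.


STS1 = 91.5 N/mm
STS2 = 111.0 N/mm
STS3 = 139.5 N/mm
Mean = 114.0 N/mm

STS1 = 183 / 2.0 = 91.5 N/mm
STS2 = 222 / 2.0 = 111.0 N/mm
STS3 = 279 / 2.0 = 139.5 N/mm
Mean = (91.5 + 111.0 + 139.5) / 3 = 114.0 N/mm


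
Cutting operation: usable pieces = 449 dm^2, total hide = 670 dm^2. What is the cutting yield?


67.0%

Yield = usable / total x 100
Yield = 449 / 670 x 100 = 67.0%


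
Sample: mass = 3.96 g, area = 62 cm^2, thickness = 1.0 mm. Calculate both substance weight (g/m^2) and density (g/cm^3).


SW = 3.96 / 62 x 10000 = 638.7 g/m^2
Volume = 62 x 1.0 / 10 = 6.20 cm^3
Density = 3.96 / 6.20 = 0.639 g/cm^3


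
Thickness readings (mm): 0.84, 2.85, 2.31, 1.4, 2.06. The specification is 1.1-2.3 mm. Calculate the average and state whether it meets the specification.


Average = 1.89 mm
Within specification: Yes


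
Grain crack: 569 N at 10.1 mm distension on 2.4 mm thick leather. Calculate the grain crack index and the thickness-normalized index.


Crack index = 56.3 N/mm
Normalized index = 23.5 N/mm per mm

Crack index = 569 / 10.1 = 56.3 N/mm
Normalized = 56.3 / 2.4 = 23.5 N/mm per mm


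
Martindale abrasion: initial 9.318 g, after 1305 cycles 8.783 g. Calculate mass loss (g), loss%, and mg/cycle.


Mass loss = 0.535 g
Loss = 5.74%
Rate = 0.410 mg/cycle

Loss = 9.318 - 8.783 = 0.535 g
Loss% = 0.535 / 9.318 x 100 = 5.74%
Rate = 0.535 / 1305 x 1000 = 0.410 mg/cycle


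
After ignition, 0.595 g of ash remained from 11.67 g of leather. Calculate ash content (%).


Ash% = 0.595 / 11.67 x 100
Ash% = 5.10%


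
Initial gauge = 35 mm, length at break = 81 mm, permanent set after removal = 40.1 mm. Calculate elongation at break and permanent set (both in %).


Elongation at break = (81 - 35) / 35 x 100 = 131.4%
Permanent set = (40.1 - 35) / 35 x 100 = 14.6%


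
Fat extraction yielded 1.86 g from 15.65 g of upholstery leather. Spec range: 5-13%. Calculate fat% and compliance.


Fat content = 11.9%
Compliant: Yes

Fat% = 1.86 / 15.65 x 100 = 11.9%
Spec range: 5-13%
Compliant: Yes


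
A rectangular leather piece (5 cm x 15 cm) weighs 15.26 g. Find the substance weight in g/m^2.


Area = 5 x 15 = 75 cm^2
SW = 15.26 / 75 x 10000 = 2034.7 g/m^2


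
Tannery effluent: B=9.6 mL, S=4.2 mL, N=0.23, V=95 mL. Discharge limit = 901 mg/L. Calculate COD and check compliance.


COD = (9.6 - 4.2) x 0.23 x 8000 / 95 = 104.6 mg/L
Limit: 901 mg/L
Compliant: Yes


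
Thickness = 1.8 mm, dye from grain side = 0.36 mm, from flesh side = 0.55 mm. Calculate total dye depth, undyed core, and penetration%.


Total dyed = 0.36 + 0.55 = 0.91 mm
Undyed core = 1.8 - 0.91 = 0.89 mm
Penetration = 0.91 / 1.8 x 100 = 50.6%


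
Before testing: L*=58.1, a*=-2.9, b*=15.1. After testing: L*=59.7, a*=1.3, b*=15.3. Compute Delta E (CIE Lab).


dL = 59.7 - 58.1 = 1.6
da = 1.3 - (-2.9) = 4.2
db = 15.3 - 15.1 = 0.2
dE = sqrt((1.6)^2 + (4.2)^2 + (0.2)^2) = 4.50


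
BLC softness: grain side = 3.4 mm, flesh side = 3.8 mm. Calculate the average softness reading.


Average = (3.4 + 3.8) / 2
Average = 3.60 mm


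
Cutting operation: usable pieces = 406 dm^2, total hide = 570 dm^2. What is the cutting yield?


Yield = usable / total x 100
Yield = 406 / 570 x 100 = 71.2%


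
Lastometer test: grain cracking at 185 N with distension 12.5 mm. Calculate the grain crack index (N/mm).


Grain crack index = force / distension
Index = 185 / 12.5 = 14.8 N/mm


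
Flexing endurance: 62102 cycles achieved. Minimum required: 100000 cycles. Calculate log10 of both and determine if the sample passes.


Achieved: log10 = 4.79
Required: log10 = 5.00
Passes: No


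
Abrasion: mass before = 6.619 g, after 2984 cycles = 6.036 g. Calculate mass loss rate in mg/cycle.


Mass loss = 6.619 - 6.036 = 0.583 g
Rate = 0.583 / 2984 x 1000 = 0.195 mg/cycle


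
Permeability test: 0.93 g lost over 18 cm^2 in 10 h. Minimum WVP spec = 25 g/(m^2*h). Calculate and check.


WVP = 51.67 g/(m^2*h)
Meets specification: Yes


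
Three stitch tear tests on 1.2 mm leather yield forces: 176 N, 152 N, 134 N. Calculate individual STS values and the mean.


STS1 = 146.7 N/mm
STS2 = 126.7 N/mm
STS3 = 111.7 N/mm
Mean = 128.4 N/mm

STS1 = 176 / 1.2 = 146.7 N/mm
STS2 = 152 / 1.2 = 126.7 N/mm
STS3 = 134 / 1.2 = 111.7 N/mm
Mean = (146.7 + 126.7 + 111.7) / 3 = 128.4 N/mm
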